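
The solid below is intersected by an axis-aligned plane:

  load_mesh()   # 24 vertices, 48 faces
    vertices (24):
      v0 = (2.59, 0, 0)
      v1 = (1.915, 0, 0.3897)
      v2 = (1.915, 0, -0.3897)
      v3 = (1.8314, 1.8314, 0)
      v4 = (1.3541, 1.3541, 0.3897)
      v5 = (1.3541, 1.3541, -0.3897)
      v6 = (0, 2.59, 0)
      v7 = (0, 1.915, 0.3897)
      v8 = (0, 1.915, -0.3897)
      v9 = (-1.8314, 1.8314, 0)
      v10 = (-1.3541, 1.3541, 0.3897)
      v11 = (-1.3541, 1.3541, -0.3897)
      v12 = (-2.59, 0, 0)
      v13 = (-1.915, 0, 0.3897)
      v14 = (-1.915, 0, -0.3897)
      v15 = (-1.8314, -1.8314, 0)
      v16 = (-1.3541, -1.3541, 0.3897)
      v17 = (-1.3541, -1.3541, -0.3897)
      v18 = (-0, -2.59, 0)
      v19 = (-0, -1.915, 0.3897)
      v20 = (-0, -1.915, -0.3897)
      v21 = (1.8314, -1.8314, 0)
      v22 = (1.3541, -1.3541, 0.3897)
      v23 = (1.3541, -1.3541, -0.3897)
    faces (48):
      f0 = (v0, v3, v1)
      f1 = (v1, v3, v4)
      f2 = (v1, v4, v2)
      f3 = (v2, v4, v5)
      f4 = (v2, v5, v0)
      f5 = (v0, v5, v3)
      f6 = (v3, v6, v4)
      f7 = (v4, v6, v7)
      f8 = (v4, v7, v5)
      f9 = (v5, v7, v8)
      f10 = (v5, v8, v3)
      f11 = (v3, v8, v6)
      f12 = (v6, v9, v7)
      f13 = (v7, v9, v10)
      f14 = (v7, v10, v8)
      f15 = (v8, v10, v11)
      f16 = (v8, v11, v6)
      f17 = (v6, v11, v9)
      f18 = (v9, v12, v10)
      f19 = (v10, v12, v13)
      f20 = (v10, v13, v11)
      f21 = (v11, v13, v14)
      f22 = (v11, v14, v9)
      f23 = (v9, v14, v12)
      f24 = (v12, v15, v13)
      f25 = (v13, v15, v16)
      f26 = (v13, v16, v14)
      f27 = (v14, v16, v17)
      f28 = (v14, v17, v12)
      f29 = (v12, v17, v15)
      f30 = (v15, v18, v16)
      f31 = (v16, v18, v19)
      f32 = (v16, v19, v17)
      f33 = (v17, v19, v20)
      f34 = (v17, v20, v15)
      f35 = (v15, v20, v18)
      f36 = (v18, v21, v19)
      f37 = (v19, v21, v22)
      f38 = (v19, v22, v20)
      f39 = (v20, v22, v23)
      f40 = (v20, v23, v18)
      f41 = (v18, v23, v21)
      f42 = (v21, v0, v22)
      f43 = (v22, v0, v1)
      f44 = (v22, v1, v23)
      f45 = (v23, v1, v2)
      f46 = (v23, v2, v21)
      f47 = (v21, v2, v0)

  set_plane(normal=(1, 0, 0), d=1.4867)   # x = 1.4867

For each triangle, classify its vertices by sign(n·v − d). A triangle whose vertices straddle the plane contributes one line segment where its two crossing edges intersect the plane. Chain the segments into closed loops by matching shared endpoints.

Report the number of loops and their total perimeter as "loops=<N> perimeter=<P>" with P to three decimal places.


Straddling triangles (16 of 48):
  (v1,v3,v4) [++-] → (1.4867, 1.4867, 0.281436)–(1.4867, 1.03398, 0.3897)  len=0.4655
  (v1,v4,v2) [+-+] → (1.4867, 1.03398, 0.3897)–(1.4867, 1.03398, 0.205445)  len=0.1843
  (v2,v4,v5) [+--] → (1.4867, 1.03398, 0.205445)–(1.4867, 1.03398, -0.3897)  len=0.5951
  (v2,v5,v0) [+-+] → (1.4867, 1.03398, -0.3897)–(1.4867, 1.20882, -0.347889)  len=0.1798
  (v0,v5,v3) [+-+] → (1.4867, 1.20882, -0.347889)–(1.4867, 1.4867, -0.281436)  len=0.2857
  (v3,v6,v4) [+--] → (1.4867, 1.97418, 0)–(1.4867, 1.4867, 0.281436)  len=0.5629
  (v5,v8,v3) [--+] → (1.4867, 1.84713, -0.073348)–(1.4867, 1.4867, -0.281436)  len=0.4162
  (v3,v8,v6) [+--] → (1.4867, 1.84713, -0.073348)–(1.4867, 1.97418, 0)  len=0.1467
  (v18,v21,v19) [-+-] → (1.4867, -1.97418, 0)–(1.4867, -1.84713, 0.073348)  len=0.1467
  (v19,v21,v22) [-+-] → (1.4867, -1.84713, 0.073348)–(1.4867, -1.4867, 0.281436)  len=0.4162
  (v18,v23,v21) [--+] → (1.4867, -1.4867, -0.281436)–(1.4867, -1.97418, 0)  len=0.5629
  (v21,v0,v22) [++-] → (1.4867, -1.20882, 0.347889)–(1.4867, -1.4867, 0.281436)  len=0.2857
  (v22,v0,v1) [-++] → (1.4867, -1.20882, 0.347889)–(1.4867, -1.03398, 0.3897)  len=0.1798
  (v22,v1,v23) [-+-] → (1.4867, -1.03398, 0.3897)–(1.4867, -1.03398, -0.205445)  len=0.5951
  (v23,v1,v2) [-++] → (1.4867, -1.03398, -0.205445)–(1.4867, -1.03398, -0.3897)  len=0.1843
  (v23,v2,v21) [-++] → (1.4867, -1.03398, -0.3897)–(1.4867, -1.4867, -0.281436)  len=0.4655

Chained into 2 loop(s):
  loop 1: 8 segments, perimeter = 2.8361
  loop 2: 8 segments, perimeter = 2.8361
Total perimeter = 5.672

loops=2 perimeter=5.672


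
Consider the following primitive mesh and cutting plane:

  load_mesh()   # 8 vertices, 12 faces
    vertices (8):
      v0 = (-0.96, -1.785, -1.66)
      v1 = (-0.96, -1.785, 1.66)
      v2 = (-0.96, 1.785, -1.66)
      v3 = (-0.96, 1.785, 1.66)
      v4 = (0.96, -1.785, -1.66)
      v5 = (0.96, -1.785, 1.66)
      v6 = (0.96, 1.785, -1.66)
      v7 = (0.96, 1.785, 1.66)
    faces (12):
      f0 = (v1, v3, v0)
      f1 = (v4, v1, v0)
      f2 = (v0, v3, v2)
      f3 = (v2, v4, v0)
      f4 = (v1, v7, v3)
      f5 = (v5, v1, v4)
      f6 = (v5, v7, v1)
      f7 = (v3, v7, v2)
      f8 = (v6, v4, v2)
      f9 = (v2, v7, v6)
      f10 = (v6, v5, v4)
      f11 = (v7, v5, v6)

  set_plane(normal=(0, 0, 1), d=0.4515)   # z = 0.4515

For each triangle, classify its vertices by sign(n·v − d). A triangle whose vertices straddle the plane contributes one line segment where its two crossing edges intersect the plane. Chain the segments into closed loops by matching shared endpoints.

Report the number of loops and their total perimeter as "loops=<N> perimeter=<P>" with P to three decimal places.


Straddling triangles (8 of 12):
  (v1,v3,v0) [++-] → (-0.96, 0.485498, 0.4515)–(-0.96, -1.785, 0.4515)  len=2.2705
  (v4,v1,v0) [-+-] → (-0.261108, -1.785, 0.4515)–(-0.96, -1.785, 0.4515)  len=0.6989
  (v0,v3,v2) [-+-] → (-0.96, 0.485498, 0.4515)–(-0.96, 1.785, 0.4515)  len=1.2995
  (v5,v1,v4) [++-] → (-0.261108, -1.785, 0.4515)–(0.96, -1.785, 0.4515)  len=1.2211
  (v3,v7,v2) [++-] → (0.261108, 1.785, 0.4515)–(-0.96, 1.785, 0.4515)  len=1.2211
  (v2,v7,v6) [-+-] → (0.261108, 1.785, 0.4515)–(0.96, 1.785, 0.4515)  len=0.6989
  (v6,v5,v4) [-+-] → (0.96, -0.485498, 0.4515)–(0.96, -1.785, 0.4515)  len=1.2995
  (v7,v5,v6) [++-] → (0.96, -0.485498, 0.4515)–(0.96, 1.785, 0.4515)  len=2.2705

Chained into 1 loop(s):
  loop 1: 8 segments, perimeter = 10.9800
Total perimeter = 10.980

loops=1 perimeter=10.980


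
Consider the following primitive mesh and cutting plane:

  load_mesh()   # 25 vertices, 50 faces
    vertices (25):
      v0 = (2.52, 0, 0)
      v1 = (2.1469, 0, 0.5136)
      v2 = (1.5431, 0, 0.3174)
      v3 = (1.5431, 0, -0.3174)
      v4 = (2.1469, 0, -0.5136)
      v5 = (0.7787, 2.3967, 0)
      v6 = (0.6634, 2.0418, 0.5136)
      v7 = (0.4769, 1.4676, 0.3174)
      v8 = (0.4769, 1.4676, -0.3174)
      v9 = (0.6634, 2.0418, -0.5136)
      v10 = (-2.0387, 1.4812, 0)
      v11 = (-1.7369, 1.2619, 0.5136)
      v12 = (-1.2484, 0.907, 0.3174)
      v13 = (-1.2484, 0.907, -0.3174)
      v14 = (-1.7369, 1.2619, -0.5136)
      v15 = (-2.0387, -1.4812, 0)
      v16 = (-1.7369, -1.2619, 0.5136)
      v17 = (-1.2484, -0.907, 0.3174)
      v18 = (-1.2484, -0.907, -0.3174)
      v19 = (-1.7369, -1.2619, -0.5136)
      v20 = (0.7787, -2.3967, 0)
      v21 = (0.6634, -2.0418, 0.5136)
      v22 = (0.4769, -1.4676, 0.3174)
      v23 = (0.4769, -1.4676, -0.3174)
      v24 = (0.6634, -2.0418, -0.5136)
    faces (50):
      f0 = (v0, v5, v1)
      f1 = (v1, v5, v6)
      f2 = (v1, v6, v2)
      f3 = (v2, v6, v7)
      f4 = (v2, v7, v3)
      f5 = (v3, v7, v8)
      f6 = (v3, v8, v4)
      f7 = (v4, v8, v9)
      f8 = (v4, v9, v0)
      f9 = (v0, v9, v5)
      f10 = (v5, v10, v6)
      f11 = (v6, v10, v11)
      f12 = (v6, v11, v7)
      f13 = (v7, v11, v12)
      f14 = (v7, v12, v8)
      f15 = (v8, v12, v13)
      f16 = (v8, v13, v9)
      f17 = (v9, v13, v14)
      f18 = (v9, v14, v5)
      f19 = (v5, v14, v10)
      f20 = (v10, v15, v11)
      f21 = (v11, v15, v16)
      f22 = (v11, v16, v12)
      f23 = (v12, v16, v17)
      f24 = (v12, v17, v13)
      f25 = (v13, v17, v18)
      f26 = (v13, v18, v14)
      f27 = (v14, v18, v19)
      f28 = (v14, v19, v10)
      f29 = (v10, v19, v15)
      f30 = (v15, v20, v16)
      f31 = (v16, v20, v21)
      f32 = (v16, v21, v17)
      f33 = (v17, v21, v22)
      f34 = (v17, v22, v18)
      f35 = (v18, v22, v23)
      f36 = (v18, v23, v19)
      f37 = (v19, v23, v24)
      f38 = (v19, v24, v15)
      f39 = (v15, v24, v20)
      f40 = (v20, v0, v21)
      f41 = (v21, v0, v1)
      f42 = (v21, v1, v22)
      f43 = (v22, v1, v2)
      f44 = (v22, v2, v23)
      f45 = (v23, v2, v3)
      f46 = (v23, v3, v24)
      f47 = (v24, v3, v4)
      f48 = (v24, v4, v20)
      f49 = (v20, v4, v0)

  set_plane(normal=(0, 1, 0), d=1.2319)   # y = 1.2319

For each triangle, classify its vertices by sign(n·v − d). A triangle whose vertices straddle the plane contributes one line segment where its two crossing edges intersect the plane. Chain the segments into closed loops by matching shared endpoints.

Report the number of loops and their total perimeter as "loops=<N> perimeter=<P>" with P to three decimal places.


loops=2 perimeter=8.006

Straddling triangles (22 of 50):
  (v0,v5,v1) [-+-] → (1.62497, 1.2319, 0)–(1.44365, 1.2319, 0.24961)  len=0.3085
  (v1,v5,v6) [-++] → (1.44365, 1.2319, 0.24961)–(1.25184, 1.2319, 0.5136)  len=0.3263
  (v1,v6,v2) [-+-] → (1.25184, 1.2319, 0.5136)–(1.01234, 1.2319, 0.435775)  len=0.2518
  (v2,v6,v7) [-++] → (1.01234, 1.2319, 0.435775)–(0.648134, 1.2319, 0.3174)  len=0.3830
  (v2,v7,v3) [-+-] → (0.648134, 1.2319, 0.3174)–(0.648134, 1.2319, 0.21545)  len=0.1020
  (v3,v7,v8) [-++] → (0.648134, 1.2319, 0.21545)–(0.648134, 1.2319, -0.3174)  len=0.5328
  (v3,v8,v4) [-+-] → (0.648134, 1.2319, -0.3174)–(0.745106, 1.2319, -0.34891)  len=0.1020
  (v4,v8,v9) [-++] → (0.745106, 1.2319, -0.34891)–(1.25184, 1.2319, -0.5136)  len=0.5328
  (v4,v9,v0) [-+-] → (1.25184, 1.2319, -0.5136)–(1.39984, 1.2319, -0.309876)  len=0.2518
  (v0,v9,v5) [-++] → (1.39984, 1.2319, -0.309876)–(1.62497, 1.2319, 0)  len=0.3830
  (v7,v11,v12) [++-] → (-1.69561, 1.2319, 0.497015)–(-0.248489, 1.2319, 0.3174)  len=1.4582
  (v7,v12,v8) [+-+] → (-0.248489, 1.2319, 0.3174)–(-0.248489, 1.2319, -0.0505032)  len=0.3679
  (v8,v12,v13) [+--] → (-0.248489, 1.2319, -0.0505032)–(-0.248489, 1.2319, -0.3174)  len=0.2669
  (v8,v13,v9) [+-+] → (-0.248489, 1.2319, -0.3174)–(-0.70104, 1.2319, -0.373573)  len=0.4560
  (v9,v13,v14) [+-+] → (-0.70104, 1.2319, -0.373573)–(-1.69561, 1.2319, -0.497015)  len=1.0022
  (v10,v15,v11) [+-+] → (-2.0387, 1.2319, 0)–(-1.7402, 1.2319, 0.507983)  len=0.5892
  (v11,v15,v16) [+--] → (-1.7402, 1.2319, 0.507983)–(-1.7369, 1.2319, 0.5136)  len=0.0065
  (v11,v16,v12) [+--] → (-1.7369, 1.2319, 0.5136)–(-1.69561, 1.2319, 0.497015)  len=0.0445
  (v13,v18,v14) [--+] → (-1.73014, 1.2319, -0.510886)–(-1.69561, 1.2319, -0.497015)  len=0.0372
  (v14,v18,v19) [+--] → (-1.73014, 1.2319, -0.510886)–(-1.7369, 1.2319, -0.5136)  len=0.0073
  (v14,v19,v10) [+-+] → (-1.7369, 1.2319, -0.5136)–(-2.01127, 1.2319, -0.0466773)  len=0.5416
  (v10,v19,v15) [+--] → (-2.01127, 1.2319, -0.0466773)–(-2.0387, 1.2319, 0)  len=0.0541

Chained into 2 loop(s):
  loop 1: 10 segments, perimeter = 3.1740
  loop 2: 12 segments, perimeter = 4.8317
Total perimeter = 8.006


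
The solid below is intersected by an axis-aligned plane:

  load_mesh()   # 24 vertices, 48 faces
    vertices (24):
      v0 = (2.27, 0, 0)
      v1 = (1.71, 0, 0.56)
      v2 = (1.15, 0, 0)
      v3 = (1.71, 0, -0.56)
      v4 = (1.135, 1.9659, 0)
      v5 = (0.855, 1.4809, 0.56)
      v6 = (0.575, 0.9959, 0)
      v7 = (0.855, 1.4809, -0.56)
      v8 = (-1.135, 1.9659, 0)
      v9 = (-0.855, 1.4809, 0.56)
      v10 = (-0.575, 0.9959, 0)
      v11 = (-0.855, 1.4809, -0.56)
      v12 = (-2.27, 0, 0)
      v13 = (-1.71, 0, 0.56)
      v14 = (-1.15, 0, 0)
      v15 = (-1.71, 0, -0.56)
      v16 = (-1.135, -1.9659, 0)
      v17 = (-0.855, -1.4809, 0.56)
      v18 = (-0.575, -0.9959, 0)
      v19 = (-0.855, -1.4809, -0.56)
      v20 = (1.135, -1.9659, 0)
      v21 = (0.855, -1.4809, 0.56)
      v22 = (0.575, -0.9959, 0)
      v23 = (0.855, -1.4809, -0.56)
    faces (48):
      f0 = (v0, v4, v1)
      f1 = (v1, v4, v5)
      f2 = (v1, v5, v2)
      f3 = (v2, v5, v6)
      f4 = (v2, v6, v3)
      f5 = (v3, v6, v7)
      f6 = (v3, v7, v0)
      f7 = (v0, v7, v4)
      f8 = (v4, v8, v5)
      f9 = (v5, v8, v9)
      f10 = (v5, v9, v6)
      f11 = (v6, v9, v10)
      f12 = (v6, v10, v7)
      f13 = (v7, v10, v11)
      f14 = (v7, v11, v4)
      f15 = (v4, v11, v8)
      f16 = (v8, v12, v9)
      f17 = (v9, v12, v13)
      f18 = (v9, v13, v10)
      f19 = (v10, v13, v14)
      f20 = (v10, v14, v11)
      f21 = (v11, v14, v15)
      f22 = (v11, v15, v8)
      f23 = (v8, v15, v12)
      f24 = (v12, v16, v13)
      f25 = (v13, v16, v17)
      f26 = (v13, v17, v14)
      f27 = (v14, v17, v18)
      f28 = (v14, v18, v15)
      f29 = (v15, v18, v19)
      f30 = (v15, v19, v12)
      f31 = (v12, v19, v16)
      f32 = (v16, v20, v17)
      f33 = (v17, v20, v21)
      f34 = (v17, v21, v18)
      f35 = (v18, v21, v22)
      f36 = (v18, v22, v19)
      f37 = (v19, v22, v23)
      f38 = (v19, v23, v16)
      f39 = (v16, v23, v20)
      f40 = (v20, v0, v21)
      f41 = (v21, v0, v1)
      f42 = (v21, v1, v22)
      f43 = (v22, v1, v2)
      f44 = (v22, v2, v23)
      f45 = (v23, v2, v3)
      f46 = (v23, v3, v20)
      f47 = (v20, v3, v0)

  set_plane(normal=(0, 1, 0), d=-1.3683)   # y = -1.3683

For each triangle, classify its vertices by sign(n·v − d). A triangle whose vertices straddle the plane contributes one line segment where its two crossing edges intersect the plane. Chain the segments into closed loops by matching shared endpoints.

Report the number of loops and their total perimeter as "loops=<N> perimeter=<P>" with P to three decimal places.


Straddling triangles (18 of 48):
  (v12,v16,v13) [+-+] → (-1.48002, -1.3683, 0)–(-1.30979, -1.3683, 0.17023)  len=0.2407
  (v13,v16,v17) [+--] → (-1.30979, -1.3683, 0.17023)–(-0.92001, -1.3683, 0.56)  len=0.5512
  (v13,v17,v14) [+-+] → (-0.92001, -1.3683, 0.56)–(-0.87743, -1.3683, 0.51742)  len=0.0602
  (v14,v17,v18) [+-+] → (-0.87743, -1.3683, 0.51742)–(-0.789994, -1.3683, 0.429988)  len=0.1237
  (v15,v18,v19) [++-] → (-0.789994, -1.3683, -0.429988)–(-0.92001, -1.3683, -0.56)  len=0.1839
  (v15,v19,v12) [+-+] → (-0.92001, -1.3683, -0.56)–(-0.962589, -1.3683, -0.51742)  len=0.0602
  (v12,v19,v16) [+--] → (-0.962589, -1.3683, -0.51742)–(-1.48002, -1.3683, 0)  len=0.7318
  (v17,v21,v18) [--+] → (0.523004, -1.3683, 0.429988)–(-0.789994, -1.3683, 0.429988)  len=1.3130
  (v18,v21,v22) [+-+] → (0.523004, -1.3683, 0.429988)–(0.789994, -1.3683, 0.429988)  len=0.2670
  (v18,v22,v19) [++-] → (-0.523004, -1.3683, -0.429988)–(-0.789994, -1.3683, -0.429988)  len=0.2670
  (v19,v22,v23) [-+-] → (-0.523004, -1.3683, -0.429988)–(0.789994, -1.3683, -0.429988)  len=1.3130
  (v20,v0,v21) [-+-] → (1.48002, -1.3683, 0)–(0.962589, -1.3683, 0.51742)  len=0.7318
  (v21,v0,v1) [-++] → (0.962589, -1.3683, 0.51742)–(0.92001, -1.3683, 0.56)  len=0.0602
  (v21,v1,v22) [-++] → (0.92001, -1.3683, 0.56)–(0.789994, -1.3683, 0.429988)  len=0.1839
  (v22,v2,v23) [++-] → (0.87743, -1.3683, -0.51742)–(0.789994, -1.3683, -0.429988)  len=0.1237
  (v23,v2,v3) [-++] → (0.87743, -1.3683, -0.51742)–(0.92001, -1.3683, -0.56)  len=0.0602
  (v23,v3,v20) [-+-] → (0.92001, -1.3683, -0.56)–(1.30979, -1.3683, -0.17023)  len=0.5512
  (v20,v3,v0) [-++] → (1.30979, -1.3683, -0.17023)–(1.48002, -1.3683, 0)  len=0.2407

Chained into 1 loop(s):
  loop 1: 18 segments, perimeter = 7.0633
Total perimeter = 7.063

loops=1 perimeter=7.063


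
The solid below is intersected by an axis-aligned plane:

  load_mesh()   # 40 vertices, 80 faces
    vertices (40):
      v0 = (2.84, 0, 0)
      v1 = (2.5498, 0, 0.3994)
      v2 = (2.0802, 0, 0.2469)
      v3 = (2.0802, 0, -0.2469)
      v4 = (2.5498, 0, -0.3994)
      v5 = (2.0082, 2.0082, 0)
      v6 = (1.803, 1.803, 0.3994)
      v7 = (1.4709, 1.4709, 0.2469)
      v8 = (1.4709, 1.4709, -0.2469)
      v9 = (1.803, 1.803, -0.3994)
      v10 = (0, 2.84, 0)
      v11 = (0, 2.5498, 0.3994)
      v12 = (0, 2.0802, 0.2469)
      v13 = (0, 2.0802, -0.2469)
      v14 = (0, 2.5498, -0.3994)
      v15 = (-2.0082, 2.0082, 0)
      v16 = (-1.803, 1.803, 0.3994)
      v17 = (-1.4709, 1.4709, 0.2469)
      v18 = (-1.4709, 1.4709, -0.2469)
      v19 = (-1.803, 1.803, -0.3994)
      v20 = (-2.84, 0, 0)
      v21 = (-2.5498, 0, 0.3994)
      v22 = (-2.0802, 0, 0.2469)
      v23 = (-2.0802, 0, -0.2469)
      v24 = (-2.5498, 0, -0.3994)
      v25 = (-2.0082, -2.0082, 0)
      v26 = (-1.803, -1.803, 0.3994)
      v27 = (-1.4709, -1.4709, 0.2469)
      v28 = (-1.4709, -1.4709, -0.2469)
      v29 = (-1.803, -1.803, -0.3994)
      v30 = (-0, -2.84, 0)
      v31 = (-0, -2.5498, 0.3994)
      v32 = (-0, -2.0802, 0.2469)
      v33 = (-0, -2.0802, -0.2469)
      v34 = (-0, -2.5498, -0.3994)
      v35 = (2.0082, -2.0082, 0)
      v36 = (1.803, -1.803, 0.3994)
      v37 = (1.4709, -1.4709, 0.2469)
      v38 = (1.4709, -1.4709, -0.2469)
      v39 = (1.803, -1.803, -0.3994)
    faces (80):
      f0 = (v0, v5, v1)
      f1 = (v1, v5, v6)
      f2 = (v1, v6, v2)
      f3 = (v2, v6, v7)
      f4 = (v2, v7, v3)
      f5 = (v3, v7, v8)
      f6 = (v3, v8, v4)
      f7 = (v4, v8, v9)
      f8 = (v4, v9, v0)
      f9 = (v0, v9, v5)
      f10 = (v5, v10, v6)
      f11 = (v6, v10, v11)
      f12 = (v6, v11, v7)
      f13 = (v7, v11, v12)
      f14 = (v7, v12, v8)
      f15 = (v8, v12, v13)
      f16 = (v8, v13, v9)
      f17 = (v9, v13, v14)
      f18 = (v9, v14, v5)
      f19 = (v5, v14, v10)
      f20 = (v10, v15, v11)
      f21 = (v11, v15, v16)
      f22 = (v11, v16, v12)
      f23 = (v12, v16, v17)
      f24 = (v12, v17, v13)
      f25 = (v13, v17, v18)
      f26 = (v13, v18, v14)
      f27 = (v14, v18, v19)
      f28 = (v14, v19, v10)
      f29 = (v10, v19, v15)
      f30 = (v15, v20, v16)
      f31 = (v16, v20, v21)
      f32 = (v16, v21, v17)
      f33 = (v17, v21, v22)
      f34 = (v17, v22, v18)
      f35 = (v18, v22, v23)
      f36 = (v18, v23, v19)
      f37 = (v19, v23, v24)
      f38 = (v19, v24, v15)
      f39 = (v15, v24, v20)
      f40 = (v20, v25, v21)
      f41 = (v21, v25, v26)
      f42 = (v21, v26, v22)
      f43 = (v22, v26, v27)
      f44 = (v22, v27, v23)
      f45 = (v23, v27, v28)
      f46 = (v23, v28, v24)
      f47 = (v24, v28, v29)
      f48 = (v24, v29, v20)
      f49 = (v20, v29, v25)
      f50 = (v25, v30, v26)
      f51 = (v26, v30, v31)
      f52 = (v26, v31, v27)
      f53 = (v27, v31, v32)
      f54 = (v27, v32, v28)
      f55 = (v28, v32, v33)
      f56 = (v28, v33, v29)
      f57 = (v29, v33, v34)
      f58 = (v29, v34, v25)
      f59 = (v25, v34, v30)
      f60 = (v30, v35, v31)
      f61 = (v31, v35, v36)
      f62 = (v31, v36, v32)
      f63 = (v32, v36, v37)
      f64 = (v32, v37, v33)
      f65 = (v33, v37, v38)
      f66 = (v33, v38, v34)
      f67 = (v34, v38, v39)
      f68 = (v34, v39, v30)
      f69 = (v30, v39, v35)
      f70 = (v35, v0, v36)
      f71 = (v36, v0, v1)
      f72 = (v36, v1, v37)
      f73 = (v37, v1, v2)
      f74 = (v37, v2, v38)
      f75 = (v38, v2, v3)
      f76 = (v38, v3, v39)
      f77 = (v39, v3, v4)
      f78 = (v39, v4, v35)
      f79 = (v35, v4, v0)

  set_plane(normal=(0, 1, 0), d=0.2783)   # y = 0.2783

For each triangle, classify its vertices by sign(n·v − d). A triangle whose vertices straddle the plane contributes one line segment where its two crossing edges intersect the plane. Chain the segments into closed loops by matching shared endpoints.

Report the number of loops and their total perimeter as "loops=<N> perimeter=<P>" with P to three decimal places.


Straddling triangles (20 of 80):
  (v0,v5,v1) [-+-] → (2.72473, 0.2783, 0)–(2.47474, 0.2783, 0.34405)  len=0.4253
  (v1,v5,v6) [-++] → (2.47474, 0.2783, 0.34405)–(2.43453, 0.2783, 0.3994)  len=0.0684
  (v1,v6,v2) [-+-] → (2.43453, 0.2783, 0.3994)–(2.03741, 0.2783, 0.270439)  len=0.4175
  (v2,v6,v7) [-++] → (2.03741, 0.2783, 0.270439)–(1.96492, 0.2783, 0.2469)  len=0.0762
  (v2,v7,v3) [-+-] → (1.96492, 0.2783, 0.2469)–(1.96492, 0.2783, -0.153471)  len=0.4004
  (v3,v7,v8) [-++] → (1.96492, 0.2783, -0.153471)–(1.96492, 0.2783, -0.2469)  len=0.0934
  (v3,v8,v4) [-+-] → (1.96492, 0.2783, -0.2469)–(2.34567, 0.2783, -0.370546)  len=0.4003
  (v4,v8,v9) [-++] → (2.34567, 0.2783, -0.370546)–(2.43453, 0.2783, -0.3994)  len=0.0934
  (v4,v9,v0) [-+-] → (2.43453, 0.2783, -0.3994)–(2.67994, 0.2783, -0.0616489)  len=0.4175
  (v0,v9,v5) [-++] → (2.67994, 0.2783, -0.0616489)–(2.72473, 0.2783, 0)  len=0.0762
  (v15,v20,v16) [+-+] → (-2.72473, 0.2783, 0)–(-2.67994, 0.2783, 0.0616489)  len=0.0762
  (v16,v20,v21) [+--] → (-2.67994, 0.2783, 0.0616489)–(-2.43453, 0.2783, 0.3994)  len=0.4175
  (v16,v21,v17) [+-+] → (-2.43453, 0.2783, 0.3994)–(-2.34567, 0.2783, 0.370546)  len=0.0934
  (v17,v21,v22) [+--] → (-2.34567, 0.2783, 0.370546)–(-1.96492, 0.2783, 0.2469)  len=0.4003
  (v17,v22,v18) [+-+] → (-1.96492, 0.2783, 0.2469)–(-1.96492, 0.2783, 0.153471)  len=0.0934
  (v18,v22,v23) [+--] → (-1.96492, 0.2783, 0.153471)–(-1.96492, 0.2783, -0.2469)  len=0.4004
  (v18,v23,v19) [+-+] → (-1.96492, 0.2783, -0.2469)–(-2.03741, 0.2783, -0.270439)  len=0.0762
  (v19,v23,v24) [+--] → (-2.03741, 0.2783, -0.270439)–(-2.43453, 0.2783, -0.3994)  len=0.4175
  (v19,v24,v15) [+-+] → (-2.43453, 0.2783, -0.3994)–(-2.47474, 0.2783, -0.34405)  len=0.0684
  (v15,v24,v20) [+--] → (-2.47474, 0.2783, -0.34405)–(-2.72473, 0.2783, 0)  len=0.4253

Chained into 2 loop(s):
  loop 1: 10 segments, perimeter = 2.4687
  loop 2: 10 segments, perimeter = 2.4687
Total perimeter = 4.937

loops=2 perimeter=4.937


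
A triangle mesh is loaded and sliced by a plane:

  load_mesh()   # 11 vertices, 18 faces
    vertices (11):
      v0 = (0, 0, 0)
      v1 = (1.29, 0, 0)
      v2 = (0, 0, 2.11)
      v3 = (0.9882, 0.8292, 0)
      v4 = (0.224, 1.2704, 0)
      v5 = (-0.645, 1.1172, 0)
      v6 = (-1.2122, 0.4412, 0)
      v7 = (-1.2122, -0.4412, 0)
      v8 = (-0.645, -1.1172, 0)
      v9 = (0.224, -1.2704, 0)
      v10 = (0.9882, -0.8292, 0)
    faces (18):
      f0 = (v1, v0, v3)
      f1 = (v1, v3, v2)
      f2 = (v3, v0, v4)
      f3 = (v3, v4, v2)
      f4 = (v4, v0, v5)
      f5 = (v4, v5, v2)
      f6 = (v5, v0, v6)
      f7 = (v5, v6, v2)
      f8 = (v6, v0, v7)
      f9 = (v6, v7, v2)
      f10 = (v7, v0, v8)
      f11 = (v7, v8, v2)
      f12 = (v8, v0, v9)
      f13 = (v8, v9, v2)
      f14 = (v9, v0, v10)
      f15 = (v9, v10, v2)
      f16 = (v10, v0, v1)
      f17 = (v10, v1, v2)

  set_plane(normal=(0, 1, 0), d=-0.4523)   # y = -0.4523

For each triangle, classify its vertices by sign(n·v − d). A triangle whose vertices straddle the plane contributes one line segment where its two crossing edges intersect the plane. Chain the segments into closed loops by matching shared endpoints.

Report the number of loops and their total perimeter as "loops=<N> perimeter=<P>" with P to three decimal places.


loops=1 perimeter=5.987

Straddling triangles (8 of 18):
  (v7,v0,v8) [++-] → (-0.261129, -0.4523, 0)–(-1.20289, -0.4523, 0)  len=0.9418
  (v7,v8,v2) [+-+] → (-1.20289, -0.4523, 0)–(-0.261129, -0.4523, 1.25576)  len=1.5697
  (v8,v0,v9) [-+-] → (-0.261129, -0.4523, 0)–(0.0797506, -0.4523, 0)  len=0.3409
  (v8,v9,v2) [--+] → (0.0797506, -0.4523, 1.35878)–(-0.261129, -0.4523, 1.25576)  len=0.3561
  (v9,v0,v10) [-+-] → (0.0797506, -0.4523, 0)–(0.539029, -0.4523, 0)  len=0.4593
  (v9,v10,v2) [--+] → (0.539029, -0.4523, 0.959068)–(0.0797506, -0.4523, 1.35878)  len=0.6089
  (v10,v0,v1) [-++] → (0.539029, -0.4523, 0)–(1.12538, -0.4523, 0)  len=0.5863
  (v10,v1,v2) [-++] → (1.12538, -0.4523, 0)–(0.539029, -0.4523, 0.959068)  len=1.1241

Chained into 1 loop(s):
  loop 1: 8 segments, perimeter = 5.9870
Total perimeter = 5.987


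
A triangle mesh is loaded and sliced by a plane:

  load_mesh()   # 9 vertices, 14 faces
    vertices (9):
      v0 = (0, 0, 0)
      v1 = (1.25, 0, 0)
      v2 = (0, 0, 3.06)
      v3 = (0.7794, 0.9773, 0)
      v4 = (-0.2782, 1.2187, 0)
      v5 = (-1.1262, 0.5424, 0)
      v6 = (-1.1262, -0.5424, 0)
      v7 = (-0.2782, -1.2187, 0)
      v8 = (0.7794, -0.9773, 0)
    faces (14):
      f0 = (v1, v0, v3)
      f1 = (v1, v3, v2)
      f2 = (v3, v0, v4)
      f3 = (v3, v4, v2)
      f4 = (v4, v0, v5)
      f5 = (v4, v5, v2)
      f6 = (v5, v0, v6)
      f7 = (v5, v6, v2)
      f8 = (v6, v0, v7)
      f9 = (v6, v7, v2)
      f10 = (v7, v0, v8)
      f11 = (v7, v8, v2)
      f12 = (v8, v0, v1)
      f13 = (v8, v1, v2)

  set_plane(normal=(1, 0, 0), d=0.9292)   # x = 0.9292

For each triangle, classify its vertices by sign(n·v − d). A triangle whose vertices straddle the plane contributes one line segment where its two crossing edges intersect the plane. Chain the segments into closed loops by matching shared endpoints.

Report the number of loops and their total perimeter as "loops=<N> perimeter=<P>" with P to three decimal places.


loops=1 perimeter=3.392

Straddling triangles (4 of 14):
  (v1,v0,v3) [+--] → (0.9292, 0, 0)–(0.9292, 0.666209, 0)  len=0.6662
  (v1,v3,v2) [+--] → (0.9292, 0.666209, 0)–(0.9292, 0, 0.785318)  len=1.0298
  (v8,v0,v1) [--+] → (0.9292, 0, 0)–(0.9292, -0.666209, 0)  len=0.6662
  (v8,v1,v2) [-+-] → (0.9292, -0.666209, 0)–(0.9292, 0, 0.785318)  len=1.0298

Chained into 1 loop(s):
  loop 1: 4 segments, perimeter = 3.3921
Total perimeter = 3.392


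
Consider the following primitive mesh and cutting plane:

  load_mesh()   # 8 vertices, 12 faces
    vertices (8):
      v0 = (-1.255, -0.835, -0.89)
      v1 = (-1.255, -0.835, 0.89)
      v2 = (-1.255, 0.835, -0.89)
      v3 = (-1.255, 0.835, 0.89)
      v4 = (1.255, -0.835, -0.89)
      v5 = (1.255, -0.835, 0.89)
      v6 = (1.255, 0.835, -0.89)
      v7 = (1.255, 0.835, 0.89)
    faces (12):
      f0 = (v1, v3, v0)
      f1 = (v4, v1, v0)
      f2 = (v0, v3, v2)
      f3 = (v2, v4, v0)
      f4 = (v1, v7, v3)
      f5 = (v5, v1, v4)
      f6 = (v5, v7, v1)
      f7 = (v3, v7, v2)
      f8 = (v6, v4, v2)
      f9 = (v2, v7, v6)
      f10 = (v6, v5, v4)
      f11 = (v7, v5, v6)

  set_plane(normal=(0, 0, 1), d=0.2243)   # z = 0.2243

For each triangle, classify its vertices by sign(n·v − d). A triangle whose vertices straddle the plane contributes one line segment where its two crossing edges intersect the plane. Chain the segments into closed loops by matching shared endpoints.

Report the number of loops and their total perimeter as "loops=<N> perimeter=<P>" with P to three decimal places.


Straddling triangles (8 of 12):
  (v1,v3,v0) [++-] → (-1.255, 0.210439, 0.2243)–(-1.255, -0.835, 0.2243)  len=1.0454
  (v4,v1,v0) [-+-] → (-0.316288, -0.835, 0.2243)–(-1.255, -0.835, 0.2243)  len=0.9387
  (v0,v3,v2) [-+-] → (-1.255, 0.210439, 0.2243)–(-1.255, 0.835, 0.2243)  len=0.6246
  (v5,v1,v4) [++-] → (-0.316288, -0.835, 0.2243)–(1.255, -0.835, 0.2243)  len=1.5713
  (v3,v7,v2) [++-] → (0.316288, 0.835, 0.2243)–(-1.255, 0.835, 0.2243)  len=1.5713
  (v2,v7,v6) [-+-] → (0.316288, 0.835, 0.2243)–(1.255, 0.835, 0.2243)  len=0.9387
  (v6,v5,v4) [-+-] → (1.255, -0.210439, 0.2243)–(1.255, -0.835, 0.2243)  len=0.6246
  (v7,v5,v6) [++-] → (1.255, -0.210439, 0.2243)–(1.255, 0.835, 0.2243)  len=1.0454

Chained into 1 loop(s):
  loop 1: 8 segments, perimeter = 8.3600
Total perimeter = 8.360

loops=1 perimeter=8.360


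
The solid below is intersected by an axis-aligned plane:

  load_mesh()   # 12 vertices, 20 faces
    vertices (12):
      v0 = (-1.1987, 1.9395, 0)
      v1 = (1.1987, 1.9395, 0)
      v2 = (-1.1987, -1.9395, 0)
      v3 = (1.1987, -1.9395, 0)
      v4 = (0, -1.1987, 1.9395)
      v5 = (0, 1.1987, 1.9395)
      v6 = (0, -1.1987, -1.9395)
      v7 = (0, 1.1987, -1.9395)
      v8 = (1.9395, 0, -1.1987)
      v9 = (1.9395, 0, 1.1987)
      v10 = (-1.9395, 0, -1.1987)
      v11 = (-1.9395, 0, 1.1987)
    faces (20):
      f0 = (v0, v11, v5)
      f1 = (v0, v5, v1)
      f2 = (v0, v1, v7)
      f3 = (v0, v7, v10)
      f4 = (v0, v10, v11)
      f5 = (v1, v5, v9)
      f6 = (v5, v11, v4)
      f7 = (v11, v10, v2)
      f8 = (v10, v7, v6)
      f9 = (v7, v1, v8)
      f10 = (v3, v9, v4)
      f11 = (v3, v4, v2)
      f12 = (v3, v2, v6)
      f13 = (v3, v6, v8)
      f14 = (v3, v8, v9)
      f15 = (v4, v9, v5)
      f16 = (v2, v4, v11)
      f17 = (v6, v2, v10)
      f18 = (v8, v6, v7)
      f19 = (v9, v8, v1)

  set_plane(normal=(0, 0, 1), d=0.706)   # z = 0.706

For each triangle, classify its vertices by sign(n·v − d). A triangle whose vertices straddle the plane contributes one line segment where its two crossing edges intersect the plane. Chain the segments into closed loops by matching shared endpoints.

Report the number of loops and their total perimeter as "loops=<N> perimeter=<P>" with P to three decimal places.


Straddling triangles (10 of 20):
  (v0,v11,v5) [-++] → (-1.63501, 0.79719, 0.706)–(-0.76236, 1.66984, 0.706)  len=1.2341
  (v0,v5,v1) [-+-] → (-0.76236, 1.66984, 0.706)–(0.76236, 1.66984, 0.706)  len=1.5247
  (v0,v10,v11) [--+] → (-1.9395, 0, 0.706)–(-1.63501, 0.79719, 0.706)  len=0.8534
  (v1,v5,v9) [-++] → (0.76236, 1.66984, 0.706)–(1.63501, 0.79719, 0.706)  len=1.2341
  (v11,v10,v2) [+--] → (-1.9395, 0, 0.706)–(-1.63501, -0.79719, 0.706)  len=0.8534
  (v3,v9,v4) [-++] → (1.63501, -0.79719, 0.706)–(0.76236, -1.66984, 0.706)  len=1.2341
  (v3,v4,v2) [-+-] → (0.76236, -1.66984, 0.706)–(-0.76236, -1.66984, 0.706)  len=1.5247
  (v3,v8,v9) [--+] → (1.9395, 0, 0.706)–(1.63501, -0.79719, 0.706)  len=0.8534
  (v2,v4,v11) [-++] → (-0.76236, -1.66984, 0.706)–(-1.63501, -0.79719, 0.706)  len=1.2341
  (v9,v8,v1) [+--] → (1.9395, 0, 0.706)–(1.63501, 0.79719, 0.706)  len=0.8534

Chained into 1 loop(s):
  loop 1: 10 segments, perimeter = 11.3993
Total perimeter = 11.399

loops=1 perimeter=11.399


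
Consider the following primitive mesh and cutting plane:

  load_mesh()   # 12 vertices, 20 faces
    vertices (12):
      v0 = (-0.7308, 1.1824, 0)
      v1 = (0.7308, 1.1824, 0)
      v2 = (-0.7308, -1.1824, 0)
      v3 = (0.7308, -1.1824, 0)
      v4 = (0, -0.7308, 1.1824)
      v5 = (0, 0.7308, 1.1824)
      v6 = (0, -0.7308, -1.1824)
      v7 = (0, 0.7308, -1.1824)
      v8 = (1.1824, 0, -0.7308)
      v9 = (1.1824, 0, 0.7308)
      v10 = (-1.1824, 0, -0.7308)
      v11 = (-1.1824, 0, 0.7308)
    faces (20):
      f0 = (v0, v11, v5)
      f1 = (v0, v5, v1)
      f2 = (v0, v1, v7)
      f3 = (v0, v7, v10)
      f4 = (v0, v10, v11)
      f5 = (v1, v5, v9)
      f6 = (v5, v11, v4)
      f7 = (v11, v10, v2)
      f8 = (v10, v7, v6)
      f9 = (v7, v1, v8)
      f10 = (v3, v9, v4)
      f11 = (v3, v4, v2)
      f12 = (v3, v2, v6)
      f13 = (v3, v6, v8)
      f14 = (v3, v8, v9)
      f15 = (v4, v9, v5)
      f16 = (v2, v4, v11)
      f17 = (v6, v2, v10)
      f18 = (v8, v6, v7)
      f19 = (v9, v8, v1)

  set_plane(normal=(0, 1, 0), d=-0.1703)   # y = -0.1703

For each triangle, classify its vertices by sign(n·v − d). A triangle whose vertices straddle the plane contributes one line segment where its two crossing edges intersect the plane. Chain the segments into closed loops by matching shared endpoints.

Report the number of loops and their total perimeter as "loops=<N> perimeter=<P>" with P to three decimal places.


loops=1 perimeter=7.576

Straddling triangles (10 of 20):
  (v5,v11,v4) [++-] → (-0.906863, -0.1703, 0.836037)–(0, -0.1703, 1.1824)  len=0.9708
  (v11,v10,v2) [++-] → (-1.11736, -0.1703, -0.625544)–(-1.11736, -0.1703, 0.625544)  len=1.2511
  (v10,v7,v6) [++-] → (0, -0.1703, -1.1824)–(-0.906863, -0.1703, -0.836037)  len=0.9708
  (v3,v9,v4) [-+-] → (1.11736, -0.1703, 0.625544)–(0.906863, -0.1703, 0.836037)  len=0.2977
  (v3,v6,v8) [--+] → (0.906863, -0.1703, -0.836037)–(1.11736, -0.1703, -0.625544)  len=0.2977
  (v3,v8,v9) [-++] → (1.11736, -0.1703, -0.625544)–(1.11736, -0.1703, 0.625544)  len=1.2511
  (v4,v9,v5) [-++] → (0.906863, -0.1703, 0.836037)–(0, -0.1703, 1.1824)  len=0.9708
  (v2,v4,v11) [--+] → (-0.906863, -0.1703, 0.836037)–(-1.11736, -0.1703, 0.625544)  len=0.2977
  (v6,v2,v10) [--+] → (-1.11736, -0.1703, -0.625544)–(-0.906863, -0.1703, -0.836037)  len=0.2977
  (v8,v6,v7) [+-+] → (0.906863, -0.1703, -0.836037)–(0, -0.1703, -1.1824)  len=0.9708

Chained into 1 loop(s):
  loop 1: 10 segments, perimeter = 7.5759
Total perimeter = 7.576


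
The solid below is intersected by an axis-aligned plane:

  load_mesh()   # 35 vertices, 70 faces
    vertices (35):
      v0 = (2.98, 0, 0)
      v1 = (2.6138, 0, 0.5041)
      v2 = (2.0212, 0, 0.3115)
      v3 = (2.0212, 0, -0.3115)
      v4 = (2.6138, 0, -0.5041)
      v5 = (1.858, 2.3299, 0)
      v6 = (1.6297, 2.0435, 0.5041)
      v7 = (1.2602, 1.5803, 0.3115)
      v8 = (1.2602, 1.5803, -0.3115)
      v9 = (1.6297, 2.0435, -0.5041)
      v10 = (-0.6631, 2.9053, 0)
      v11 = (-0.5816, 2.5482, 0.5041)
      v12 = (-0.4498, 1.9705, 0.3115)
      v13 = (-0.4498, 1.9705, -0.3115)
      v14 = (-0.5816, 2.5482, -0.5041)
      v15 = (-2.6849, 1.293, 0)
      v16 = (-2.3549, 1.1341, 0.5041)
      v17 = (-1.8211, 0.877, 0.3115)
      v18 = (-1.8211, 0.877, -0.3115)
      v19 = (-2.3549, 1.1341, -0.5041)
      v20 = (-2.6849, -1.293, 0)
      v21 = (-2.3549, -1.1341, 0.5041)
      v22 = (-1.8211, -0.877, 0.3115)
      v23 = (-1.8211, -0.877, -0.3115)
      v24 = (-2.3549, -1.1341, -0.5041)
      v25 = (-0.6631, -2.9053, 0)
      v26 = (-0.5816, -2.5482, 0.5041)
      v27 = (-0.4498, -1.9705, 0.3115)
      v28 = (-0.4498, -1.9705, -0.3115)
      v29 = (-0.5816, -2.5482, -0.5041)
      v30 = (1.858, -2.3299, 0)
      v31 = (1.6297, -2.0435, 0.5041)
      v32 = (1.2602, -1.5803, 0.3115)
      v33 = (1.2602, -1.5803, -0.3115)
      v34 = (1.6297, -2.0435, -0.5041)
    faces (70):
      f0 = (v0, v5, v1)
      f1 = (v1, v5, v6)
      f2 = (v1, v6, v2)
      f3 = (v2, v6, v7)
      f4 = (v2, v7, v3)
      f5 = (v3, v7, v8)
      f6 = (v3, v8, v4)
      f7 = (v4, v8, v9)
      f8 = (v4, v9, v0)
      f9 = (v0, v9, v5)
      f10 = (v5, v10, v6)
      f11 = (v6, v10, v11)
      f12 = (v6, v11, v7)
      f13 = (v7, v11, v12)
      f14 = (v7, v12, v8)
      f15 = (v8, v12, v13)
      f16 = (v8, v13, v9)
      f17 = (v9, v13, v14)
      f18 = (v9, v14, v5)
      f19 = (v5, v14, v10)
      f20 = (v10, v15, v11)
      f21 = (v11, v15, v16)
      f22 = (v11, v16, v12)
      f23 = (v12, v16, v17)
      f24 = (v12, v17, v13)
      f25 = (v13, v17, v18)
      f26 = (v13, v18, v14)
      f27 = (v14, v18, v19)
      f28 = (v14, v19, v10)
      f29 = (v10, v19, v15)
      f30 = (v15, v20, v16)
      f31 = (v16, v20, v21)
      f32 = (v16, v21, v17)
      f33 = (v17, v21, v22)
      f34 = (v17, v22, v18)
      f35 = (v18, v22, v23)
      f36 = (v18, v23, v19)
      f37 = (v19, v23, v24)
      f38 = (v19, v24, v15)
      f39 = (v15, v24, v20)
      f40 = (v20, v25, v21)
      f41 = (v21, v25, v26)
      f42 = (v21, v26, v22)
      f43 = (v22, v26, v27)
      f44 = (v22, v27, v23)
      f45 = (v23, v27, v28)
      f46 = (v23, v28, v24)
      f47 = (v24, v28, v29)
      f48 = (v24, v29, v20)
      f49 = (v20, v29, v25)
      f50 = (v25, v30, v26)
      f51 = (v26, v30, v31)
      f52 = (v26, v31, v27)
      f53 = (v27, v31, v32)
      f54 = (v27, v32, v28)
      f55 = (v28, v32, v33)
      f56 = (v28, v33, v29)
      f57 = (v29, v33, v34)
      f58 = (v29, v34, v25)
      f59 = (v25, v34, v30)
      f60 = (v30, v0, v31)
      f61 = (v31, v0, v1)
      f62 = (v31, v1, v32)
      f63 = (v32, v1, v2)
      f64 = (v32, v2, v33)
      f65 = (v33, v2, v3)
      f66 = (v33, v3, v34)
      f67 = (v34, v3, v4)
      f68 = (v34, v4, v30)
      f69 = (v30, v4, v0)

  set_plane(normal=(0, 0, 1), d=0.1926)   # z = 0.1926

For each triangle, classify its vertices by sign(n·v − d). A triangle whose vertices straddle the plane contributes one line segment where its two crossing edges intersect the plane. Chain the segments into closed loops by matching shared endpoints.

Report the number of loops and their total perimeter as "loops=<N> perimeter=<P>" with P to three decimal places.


Straddling triangles (28 of 70):
  (v0,v5,v1) [--+] → (2.14677, 1.43972, 0.1926)–(2.84009, 0, 0.1926)  len=1.5980
  (v1,v5,v6) [+-+] → (2.14677, 1.43972, 0.1926)–(1.77077, 2.22048, 0.1926)  len=0.8666
  (v2,v7,v3) [++-] → (1.40544, 1.2787, 0.1926)–(2.0212, 0, 0.1926)  len=1.4192
  (v3,v7,v8) [-+-] → (1.40544, 1.2787, 0.1926)–(1.2602, 1.5803, 0.1926)  len=0.3347
  (v5,v10,v6) [--+] → (0.212903, 2.57603, 0.1926)–(1.77077, 2.22048, 0.1926)  len=1.5979
  (v6,v10,v11) [+-+] → (0.212903, 2.57603, 0.1926)–(-0.631962, 2.76886, 0.1926)  len=0.8666
  (v7,v12,v8) [++-] → (-0.123445, 1.89603, 0.1926)–(1.2602, 1.5803, 0.1926)  len=1.4192
  (v8,v12,v13) [-+-] → (-0.123445, 1.89603, 0.1926)–(-0.4498, 1.9705, 0.1926)  len=0.3347
  (v10,v15,v11) [--+] → (-1.8813, 1.77257, 0.1926)–(-0.631962, 2.76886, 0.1926)  len=1.5979
  (v11,v15,v16) [+-+] → (-1.8813, 1.77257, 0.1926)–(-2.55882, 1.23229, 0.1926)  len=0.8666
  (v12,v17,v13) [++-] → (-1.55939, 1.0857, 0.1926)–(-0.4498, 1.9705, 0.1926)  len=1.4192
  (v13,v17,v18) [-+-] → (-1.55939, 1.0857, 0.1926)–(-1.8211, 0.877, 0.1926)  len=0.3347
  (v15,v20,v16) [--+] → (-2.55882, -0.365685, 0.1926)–(-2.55882, 1.23229, 0.1926)  len=1.5980
  (v16,v20,v21) [+-+] → (-2.55882, -0.365685, 0.1926)–(-2.55882, -1.23229, 0.1926)  len=0.8666
  (v17,v22,v18) [++-] → (-1.8211, -0.542248, 0.1926)–(-1.8211, 0.877, 0.1926)  len=1.4192
  (v18,v22,v23) [-+-] → (-1.8211, -0.542248, 0.1926)–(-1.8211, -0.877, 0.1926)  len=0.3348
  (v20,v25,v21) [--+] → (-1.30948, -2.22858, 0.1926)–(-2.55882, -1.23229, 0.1926)  len=1.5979
  (v21,v25,v26) [+-+] → (-1.30948, -2.22858, 0.1926)–(-0.631962, -2.76886, 0.1926)  len=0.8666
  (v22,v27,v23) [++-] → (-0.711514, -1.7618, 0.1926)–(-1.8211, -0.877, 0.1926)  len=1.4192
  (v23,v27,v28) [-+-] → (-0.711514, -1.7618, 0.1926)–(-0.4498, -1.9705, 0.1926)  len=0.3347
  (v25,v30,v26) [--+] → (0.925909, -2.41331, 0.1926)–(-0.631962, -2.76886, 0.1926)  len=1.5979
  (v26,v30,v31) [+-+] → (0.925909, -2.41331, 0.1926)–(1.77077, -2.22048, 0.1926)  len=0.8666
  (v27,v32,v28) [++-] → (0.933845, -1.65477, 0.1926)–(-0.4498, -1.9705, 0.1926)  len=1.4192
  (v28,v32,v33) [-+-] → (0.933845, -1.65477, 0.1926)–(1.2602, -1.5803, 0.1926)  len=0.3347
  (v30,v0,v31) [--+] → (2.46409, -0.780754, 0.1926)–(1.77077, -2.22048, 0.1926)  len=1.5980
  (v31,v0,v1) [+-+] → (2.46409, -0.780754, 0.1926)–(2.84009, 0, 0.1926)  len=0.8666
  (v32,v2,v33) [++-] → (1.87596, -0.301601, 0.1926)–(1.2602, -1.5803, 0.1926)  len=1.4192
  (v33,v2,v3) [-+-] → (1.87596, -0.301601, 0.1926)–(2.0212, 0, 0.1926)  len=0.3347

Chained into 2 loop(s):
  loop 1: 14 segments, perimeter = 17.2517
  loop 2: 14 segments, perimeter = 12.2777
Total perimeter = 29.529

loops=2 perimeter=29.529


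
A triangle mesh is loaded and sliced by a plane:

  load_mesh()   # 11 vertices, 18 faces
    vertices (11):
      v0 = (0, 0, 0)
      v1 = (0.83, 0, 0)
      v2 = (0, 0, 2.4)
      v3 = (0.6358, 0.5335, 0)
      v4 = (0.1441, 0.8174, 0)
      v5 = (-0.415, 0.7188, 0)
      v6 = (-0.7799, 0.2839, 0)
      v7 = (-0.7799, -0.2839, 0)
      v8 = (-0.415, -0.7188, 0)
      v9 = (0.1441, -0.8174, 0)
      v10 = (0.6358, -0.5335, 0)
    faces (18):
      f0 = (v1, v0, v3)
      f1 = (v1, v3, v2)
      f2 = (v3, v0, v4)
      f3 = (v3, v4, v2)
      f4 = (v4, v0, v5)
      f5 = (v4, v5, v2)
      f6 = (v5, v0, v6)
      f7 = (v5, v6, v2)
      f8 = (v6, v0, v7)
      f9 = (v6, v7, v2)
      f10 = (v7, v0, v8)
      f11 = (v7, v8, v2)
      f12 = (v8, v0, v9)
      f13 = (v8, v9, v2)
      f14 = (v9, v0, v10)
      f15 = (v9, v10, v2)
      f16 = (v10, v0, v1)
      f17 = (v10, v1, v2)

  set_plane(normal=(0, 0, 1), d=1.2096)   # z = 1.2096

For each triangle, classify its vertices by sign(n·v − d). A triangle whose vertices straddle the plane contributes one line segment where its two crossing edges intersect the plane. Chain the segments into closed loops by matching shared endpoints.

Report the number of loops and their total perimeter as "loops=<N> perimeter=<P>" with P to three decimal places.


loops=1 perimeter=2.534

Straddling triangles (9 of 18):
  (v1,v3,v2) [--+] → (0.315357, 0.264616, 1.2096)–(0.41168, 0, 1.2096)  len=0.2816
  (v3,v4,v2) [--+] → (0.0714736, 0.40543, 1.2096)–(0.315357, 0.264616, 1.2096)  len=0.2816
  (v4,v5,v2) [--+] → (-0.20584, 0.356525, 1.2096)–(0.0714736, 0.40543, 1.2096)  len=0.2816
  (v5,v6,v2) [--+] → (-0.38683, 0.140814, 1.2096)–(-0.20584, 0.356525, 1.2096)  len=0.2816
  (v6,v7,v2) [--+] → (-0.38683, -0.140814, 1.2096)–(-0.38683, 0.140814, 1.2096)  len=0.2816
  (v7,v8,v2) [--+] → (-0.20584, -0.356525, 1.2096)–(-0.38683, -0.140814, 1.2096)  len=0.2816
  (v8,v9,v2) [--+] → (0.0714736, -0.40543, 1.2096)–(-0.20584, -0.356525, 1.2096)  len=0.2816
  (v9,v10,v2) [--+] → (0.315357, -0.264616, 1.2096)–(0.0714736, -0.40543, 1.2096)  len=0.2816
  (v10,v1,v2) [--+] → (0.41168, 0, 1.2096)–(0.315357, -0.264616, 1.2096)  len=0.2816

Chained into 1 loop(s):
  loop 1: 9 segments, perimeter = 2.5344
Total perimeter = 2.534
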